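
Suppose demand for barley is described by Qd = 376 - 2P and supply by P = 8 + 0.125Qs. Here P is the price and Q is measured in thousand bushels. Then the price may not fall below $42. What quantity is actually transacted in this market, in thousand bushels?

Rearranging supply gives Qs = 8P - 64. Equilibrium: 376 - 2P = 8P - 64, so 440 = 10P and P* = 44, Q* = 288.
The floor of 42 is below the equilibrium price 44, so it is not binding; the market clears at P* = 44, Q* = 288.

288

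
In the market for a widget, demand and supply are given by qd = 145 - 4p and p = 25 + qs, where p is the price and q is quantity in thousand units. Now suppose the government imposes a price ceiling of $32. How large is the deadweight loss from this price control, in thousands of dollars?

Rearranging supply gives qs = p - 25. Without the control the market clears where 145 - 4p = p - 25, i.e. p* = 34 and q* = 9.
The ceiling of 32 is below the equilibrium price 34, so it binds.
At p = 32: qd = 145 - 4·32 = 17 and qs = 32 - 25 = 7.
Quantity traded falls to 7. At q = 7 the demand price is (145 - 7)/4 = 34.5 and the supply price is 25 + 7 = 32.
Deadweight loss = ½ · (34.5 - 32) · (9 - 7) = ½ · 2.5 · 2 = 2.5.

2.5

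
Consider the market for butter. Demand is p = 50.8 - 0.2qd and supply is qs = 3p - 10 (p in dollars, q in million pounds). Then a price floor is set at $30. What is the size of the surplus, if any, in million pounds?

Rearranging demand gives qd = 254 - 5p. In a free market, 254 - 5p = 3p - 10 gives the equilibrium p* = 33, q* = 89.
Since 30 is below p* = 33, the floor does not bind and the free-market outcome prevails.
Since the control does not bind, there is no surplus.

0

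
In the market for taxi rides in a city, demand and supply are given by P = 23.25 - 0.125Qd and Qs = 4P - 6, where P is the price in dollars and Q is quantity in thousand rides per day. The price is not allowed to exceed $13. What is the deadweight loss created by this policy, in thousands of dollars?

Rearranging demand gives Qd = 186 - 8P. Setting quantity demanded equal to quantity supplied, 186 - 8P = 4P - 6, gives P* = 16 and Q* = 58.
Because the ceiling (13) lies below the market-clearing price, it is binding.
At P = 13: Qd = 186 - 8·13 = 82 and Qs = 4·13 - 6 = 46.
Quantity traded falls to 46. At Q = 46 the demand price is (186 - 46)/8 = 17.5 and the supply price is (6 + 46)/4 = 13.
Deadweight loss = ½ · (17.5 - 13) · (58 - 46) = ½ · 4.5 · 12 = 27.

27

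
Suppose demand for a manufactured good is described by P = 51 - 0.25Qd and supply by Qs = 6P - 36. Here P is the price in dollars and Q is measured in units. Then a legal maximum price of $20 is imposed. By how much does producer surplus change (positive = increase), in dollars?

-384

Rearranging demand gives Qd = 204 - 4P. Equilibrium: 204 - 4P = 6P - 36, so 240 = 10P and P* = 24, Q* = 108.
Since 20 < 24, the ceiling is binding.
At P = 20: Qd = 204 - 4·20 = 124 and Qs = 6·20 - 36 = 84.
Producer surplus without the control is ½ · (24 - 6) · 108 = 972.
With the ceiling, producers sell 84 units at 20, so PS = ½ · (20 - 6) · 84 = 588.
Change in producer surplus = 588 - 972 = -384.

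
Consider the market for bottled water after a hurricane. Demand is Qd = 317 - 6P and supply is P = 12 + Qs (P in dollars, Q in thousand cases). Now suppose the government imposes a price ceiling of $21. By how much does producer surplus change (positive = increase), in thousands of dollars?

-572

Rearranging supply gives Qs = P - 12. Setting quantity demanded equal to quantity supplied, 317 - 6P = P - 12, gives P* = 47 and Q* = 35.
Since 21 < 47, the ceiling is binding.
At P = 21: Qd = 317 - 6·21 = 191 and Qs = 21 - 12 = 9.
Producer surplus without the control is ½ · (47 - 12) · 35 = 612.5.
With the ceiling, producers sell 9 units at 21, so PS = ½ · (21 - 12) · 9 = 40.5.
Change in producer surplus = 40.5 - 612.5 = -572.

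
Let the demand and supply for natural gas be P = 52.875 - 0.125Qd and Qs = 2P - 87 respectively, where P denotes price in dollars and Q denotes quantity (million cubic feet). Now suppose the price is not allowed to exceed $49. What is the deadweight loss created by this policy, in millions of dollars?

Rearranging demand gives Qd = 423 - 8P. Equilibrium: 423 - 8P = 2P - 87, so 510 = 10P and P* = 51, Q* = 15.
Since 49 < 51, the ceiling is binding.
At P = 49: Qd = 423 - 8·49 = 31 and Qs = 2·49 - 87 = 11.
Quantity traded falls to 11. At Q = 11 the demand price is (423 - 11)/8 = 51.5 and the supply price is (87 + 11)/2 = 49.
Deadweight loss = ½ · (51.5 - 49) · (15 - 11) = ½ · 2.5 · 4 = 5.

5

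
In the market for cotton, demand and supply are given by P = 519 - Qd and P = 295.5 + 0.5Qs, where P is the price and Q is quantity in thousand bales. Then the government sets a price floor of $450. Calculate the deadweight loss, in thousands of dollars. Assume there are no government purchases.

Rearranging demand gives Qd = 519 - P; rearranging supply gives Qs = 2P - 591. Without the control the market clears where 519 - P = 2P - 591, i.e. P* = 370 and Q* = 149.
The floor of 450 is above the equilibrium price 370, so it binds.
At P = 450: Qd = 519 - 450 = 69 and Qs = 2·450 - 591 = 309.
Quantity traded falls to 69. At Q = 69 the demand price is 519 - 69 = 450 and the supply price is (591 + 69)/2 = 330.
Deadweight loss = ½ · (450 - 330) · (149 - 69) = ½ · 120 · 80 = 4800.

4800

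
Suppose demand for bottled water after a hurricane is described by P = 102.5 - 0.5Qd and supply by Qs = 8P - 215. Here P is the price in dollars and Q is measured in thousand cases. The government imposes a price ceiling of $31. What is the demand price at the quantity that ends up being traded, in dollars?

Rearranging demand gives Qd = 205 - 2P. Without the control the market clears where 205 - 2P = 8P - 215, i.e. P* = 42 and Q* = 121.
Because the ceiling (31) lies below the market-clearing price, it is binding.
At P = 31: Qd = 205 - 2·31 = 143 and Qs = 8·31 - 215 = 33.
Only 33 units reach the market. On the demand curve, the marginal buyer's willingness to pay at Q = 33 is (205 - 33)/2 = 86.

86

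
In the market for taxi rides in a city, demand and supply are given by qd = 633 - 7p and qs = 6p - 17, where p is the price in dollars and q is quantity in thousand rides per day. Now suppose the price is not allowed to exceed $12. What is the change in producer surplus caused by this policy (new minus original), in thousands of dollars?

Equilibrium: 633 - 7p = 6p - 17, so 650 = 13p and p* = 50, q* = 283.
Since 12 < 50, the ceiling is binding.
At p = 12: qd = 633 - 7·12 = 549 and qs = 6·12 - 17 = 55.
Producer surplus without the control is ½ · (50 - 17/6) · 283 = 80089/12.
With the ceiling, producers sell 55 units at 12, so PS = ½ · (12 - 17/6) · 55 = 3025/12.
Change in producer surplus = 3025/12 - 80089/12 = -6422.

-6422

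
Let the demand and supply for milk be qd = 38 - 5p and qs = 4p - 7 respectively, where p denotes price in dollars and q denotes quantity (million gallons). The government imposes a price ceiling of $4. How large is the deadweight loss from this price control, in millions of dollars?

Without the control the market clears where 38 - 5p = 4p - 7, i.e. p* = 5 and q* = 13.
Because the ceiling (4) lies below the market-clearing price, it is binding.
At p = 4: qd = 38 - 5·4 = 18 and qs = 4·4 - 7 = 9.
Quantity traded falls to 9. At q = 9 the demand price is (38 - 9)/5 = 5.8 and the supply price is (7 + 9)/4 = 4.
Deadweight loss = ½ · (5.8 - 4) · (13 - 9) = ½ · 1.8 · 4 = 3.6.

3.6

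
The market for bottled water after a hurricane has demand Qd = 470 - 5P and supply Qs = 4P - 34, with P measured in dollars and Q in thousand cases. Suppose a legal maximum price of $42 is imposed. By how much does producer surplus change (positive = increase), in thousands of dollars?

Without the control the market clears where 470 - 5P = 4P - 34, i.e. P* = 56 and Q* = 190.
Since 42 < 56, the ceiling is binding.
At P = 42: Qd = 470 - 5·42 = 260 and Qs = 4·42 - 34 = 134.
Producer surplus without the control is ½ · (56 - 8.5) · 190 = 4512.5.
With the ceiling, producers sell 134 units at 42, so PS = ½ · (42 - 8.5) · 134 = 2244.5.
Change in producer surplus = 2244.5 - 4512.5 = -2268.

-2268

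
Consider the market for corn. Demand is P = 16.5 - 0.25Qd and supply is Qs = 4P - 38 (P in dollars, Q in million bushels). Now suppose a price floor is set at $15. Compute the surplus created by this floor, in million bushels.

16

Rearranging demand gives Qd = 66 - 4P. Setting quantity demanded equal to quantity supplied, 66 - 4P = 4P - 38, gives P* = 13 and Q* = 14.
The floor of 15 is above the equilibrium price 13, so it binds.
At P = 15: Qd = 66 - 4·15 = 6 and Qs = 4·15 - 38 = 22.
Surplus = Qs - Qd = 22 - 6 = 16.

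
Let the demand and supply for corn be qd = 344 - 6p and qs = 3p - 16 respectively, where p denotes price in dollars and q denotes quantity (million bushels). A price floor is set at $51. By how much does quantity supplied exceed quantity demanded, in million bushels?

Equilibrium: 344 - 6p = 3p - 16, so 360 = 9p and p* = 40, q* = 104.
Because the floor (51) lies above the market-clearing price, it is binding.
At p = 51: qd = 344 - 6·51 = 38 and qs = 3·51 - 16 = 137.
Surplus = qs - qd = 137 - 38 = 99.

99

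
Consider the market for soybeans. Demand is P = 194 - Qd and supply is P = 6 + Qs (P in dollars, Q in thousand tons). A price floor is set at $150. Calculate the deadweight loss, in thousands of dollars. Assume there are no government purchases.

2500

Rearranging demand gives Qd = 194 - P; rearranging supply gives Qs = P - 6. In a free market, 194 - P = P - 6 gives the equilibrium P* = 100, Q* = 94.
The floor of 150 is above the equilibrium price 100, so it binds.
At P = 150: Qd = 194 - 150 = 44 and Qs = 150 - 6 = 144.
Quantity traded falls to 44. At Q = 44 the demand price is 194 - 44 = 150 and the supply price is 6 + 44 = 50.
Deadweight loss = ½ · (150 - 50) · (94 - 44) = ½ · 100 · 50 = 2500.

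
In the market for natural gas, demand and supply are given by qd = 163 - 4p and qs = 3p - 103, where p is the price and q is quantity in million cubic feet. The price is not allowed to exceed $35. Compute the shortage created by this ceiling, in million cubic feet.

21

Equilibrium: 163 - 4p = 3p - 103, so 266 = 7p and p* = 38, q* = 11.
The ceiling of 35 is below the equilibrium price 38, so it binds.
At p = 35: qd = 163 - 4·35 = 23 and qs = 3·35 - 103 = 2.
Shortage = qd - qs = 23 - 2 = 21.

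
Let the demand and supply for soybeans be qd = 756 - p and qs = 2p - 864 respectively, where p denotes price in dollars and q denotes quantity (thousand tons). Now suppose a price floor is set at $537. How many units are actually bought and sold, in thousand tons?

216

Equilibrium: 756 - p = 2p - 864, so 1620 = 3p and p* = 540, q* = 216.
Since 537 is below p* = 540, the floor does not bind and the free-market outcome prevails.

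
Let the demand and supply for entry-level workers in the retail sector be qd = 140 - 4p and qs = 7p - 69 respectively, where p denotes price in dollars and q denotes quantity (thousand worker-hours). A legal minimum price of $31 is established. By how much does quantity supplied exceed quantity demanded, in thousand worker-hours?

Equilibrium: 140 - 4p = 7p - 69, so 209 = 11p and p* = 19, q* = 64.
The floor of 31 is above the equilibrium price 19, so it binds.
At p = 31: qd = 140 - 4·31 = 16 and qs = 7·31 - 69 = 148.
Surplus = qs - qd = 148 - 16 = 132.

132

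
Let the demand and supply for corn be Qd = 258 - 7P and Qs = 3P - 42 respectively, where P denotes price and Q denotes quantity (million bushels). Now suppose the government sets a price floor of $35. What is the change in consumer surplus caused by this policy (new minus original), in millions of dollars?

-152.5

Without the control the market clears where 258 - 7P = 3P - 42, i.e. P* = 30 and Q* = 48.
Because the floor (35) lies above the market-clearing price, it is binding.
At P = 35: Qd = 258 - 7·35 = 13 and Qs = 3·35 - 42 = 63.
Consumer surplus without the control is ½ · (258/7 - 30) · 48 = 1152/7.
With the floor, consumers buy 13 units at 35, so CS = ½ · (258/7 - 35) · 13 = 169/14.
Change in consumer surplus = 169/14 - 1152/7 = -152.5.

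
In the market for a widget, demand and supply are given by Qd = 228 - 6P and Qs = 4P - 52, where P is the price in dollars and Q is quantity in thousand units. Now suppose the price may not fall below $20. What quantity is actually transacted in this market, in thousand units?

60

Setting quantity demanded equal to quantity supplied, 228 - 6P = 4P - 52, gives P* = 28 and Q* = 60.
The floor of 20 is below the equilibrium price 28, so it is not binding; the market clears at P* = 28, Q* = 60.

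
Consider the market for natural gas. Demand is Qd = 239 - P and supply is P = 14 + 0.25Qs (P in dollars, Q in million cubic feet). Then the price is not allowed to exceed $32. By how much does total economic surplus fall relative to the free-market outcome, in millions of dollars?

Rearranging supply gives Qs = 4P - 56. Without the control the market clears where 239 - P = 4P - 56, i.e. P* = 59 and Q* = 180.
The ceiling of 32 is below the equilibrium price 59, so it binds.
At P = 32: Qd = 239 - 32 = 207 and Qs = 4·32 - 56 = 72.
Quantity traded falls to 72. At Q = 72 the demand price is 239 - 72 = 167 and the supply price is (56 + 72)/4 = 32.
Deadweight loss = ½ · (167 - 32) · (180 - 72) = ½ · 135 · 108 = 7290.

7290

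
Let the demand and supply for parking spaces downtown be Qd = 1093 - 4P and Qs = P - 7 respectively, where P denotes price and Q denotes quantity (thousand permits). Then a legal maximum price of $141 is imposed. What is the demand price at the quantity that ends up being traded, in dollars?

239.75

Equilibrium: 1093 - 4P = P - 7, so 1100 = 5P and P* = 220, Q* = 213.
Since 141 < 220, the ceiling is binding.
At P = 141: Qd = 1093 - 4·141 = 529 and Qs = 141 - 7 = 134.
Only 134 units reach the market. On the demand curve, the marginal buyer's willingness to pay at Q = 134 is (1093 - 134)/4 = 239.75.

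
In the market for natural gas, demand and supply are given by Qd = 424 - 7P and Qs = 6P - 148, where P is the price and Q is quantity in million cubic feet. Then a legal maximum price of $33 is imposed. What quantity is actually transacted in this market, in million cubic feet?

Without the control the market clears where 424 - 7P = 6P - 148, i.e. P* = 44 and Q* = 116.
Since 33 < 44, the ceiling is binding.
At P = 33: Qd = 424 - 7·33 = 193 and Qs = 6·33 - 148 = 50.
The quantity actually transacted is the short side, supply: 50.

50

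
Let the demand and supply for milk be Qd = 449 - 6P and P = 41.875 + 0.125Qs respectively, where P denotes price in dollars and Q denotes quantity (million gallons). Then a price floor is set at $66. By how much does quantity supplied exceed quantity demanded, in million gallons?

140

Rearranging supply gives Qs = 8P - 335. In a free market, 449 - 6P = 8P - 335 gives the equilibrium P* = 56, Q* = 113.
The floor of 66 is above the equilibrium price 56, so it binds.
At P = 66: Qd = 449 - 6·66 = 53 and Qs = 8·66 - 335 = 193.
Surplus = Qs - Qd = 193 - 53 = 140.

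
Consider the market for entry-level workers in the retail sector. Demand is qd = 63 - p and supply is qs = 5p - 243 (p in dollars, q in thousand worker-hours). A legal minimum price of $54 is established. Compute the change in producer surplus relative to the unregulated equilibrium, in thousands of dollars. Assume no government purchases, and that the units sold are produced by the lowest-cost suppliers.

26.1

Equilibrium: 63 - p = 5p - 243, so 306 = 6p and p* = 51, q* = 12.
Since 54 > 51, the floor is binding.
At p = 54: qd = 63 - 54 = 9 and qs = 5·54 - 243 = 27.
Producer surplus without the control is ½ · (51 - 48.6) · 12 = 14.4.
With the floor, 9 units are sold at 54. The supply price at q = 9 is 50.4, so PS = ½ · [(54 - 48.6) + (54 - 50.4)] · 9 = 40.5.
Change in producer surplus = 40.5 - 14.4 = 26.1.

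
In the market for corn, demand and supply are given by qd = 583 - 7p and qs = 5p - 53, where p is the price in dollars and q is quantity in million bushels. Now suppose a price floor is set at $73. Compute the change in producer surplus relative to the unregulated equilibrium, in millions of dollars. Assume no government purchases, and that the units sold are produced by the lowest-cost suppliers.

-520

Without the control the market clears where 583 - 7p = 5p - 53, i.e. p* = 53 and q* = 212.
Because the floor (73) lies above the market-clearing price, it is binding.
At p = 73: qd = 583 - 7·73 = 72 and qs = 5·73 - 53 = 312.
Producer surplus without the control is ½ · (53 - 10.6) · 212 = 4494.4.
With the floor, 72 units are sold at 73. The supply price at q = 72 is 25, so PS = ½ · [(73 - 10.6) + (73 - 25)] · 72 = 3974.4.
Change in producer surplus = 3974.4 - 4494.4 = -520.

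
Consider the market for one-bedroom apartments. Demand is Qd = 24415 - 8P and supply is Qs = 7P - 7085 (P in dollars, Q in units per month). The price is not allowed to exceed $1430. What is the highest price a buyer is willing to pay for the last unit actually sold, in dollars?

2686.25

Equilibrium: 24415 - 8P = 7P - 7085, so 31500 = 15P and P* = 2100, Q* = 7615.
Since 1430 < 2100, the ceiling is binding.
At P = 1430: Qd = 24415 - 8·1430 = 12975 and Qs = 7·1430 - 7085 = 2925.
Only 2925 units reach the market. On the demand curve, the marginal buyer's willingness to pay at Q = 2925 is (24415 - 2925)/8 = 2686.25.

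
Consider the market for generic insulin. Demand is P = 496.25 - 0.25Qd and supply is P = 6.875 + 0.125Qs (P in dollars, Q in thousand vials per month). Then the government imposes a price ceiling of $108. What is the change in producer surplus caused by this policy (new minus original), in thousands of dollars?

-65534

Rearranging demand gives Qd = 1985 - 4P; rearranging supply gives Qs = 8P - 55. Setting quantity demanded equal to quantity supplied, 1985 - 4P = 8P - 55, gives P* = 170 and Q* = 1305.
The ceiling of 108 is below the equilibrium price 170, so it binds.
At P = 108: Qd = 1985 - 4·108 = 1553 and Qs = 8·108 - 55 = 809.
Producer surplus without the control is ½ · (170 - 6.875) · 1305 = 106439.0625.
With the ceiling, producers sell 809 units at 108, so PS = ½ · (108 - 6.875) · 809 = 40905.0625.
Change in producer surplus = 40905.0625 - 106439.0625 = -65534.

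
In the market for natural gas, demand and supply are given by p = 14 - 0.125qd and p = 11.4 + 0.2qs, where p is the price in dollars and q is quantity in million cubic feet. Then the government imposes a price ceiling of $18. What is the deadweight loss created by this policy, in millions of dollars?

0

Rearranging demand gives qd = 112 - 8p; rearranging supply gives qs = 5p - 57. In a free market, 112 - 8p = 5p - 57 gives the equilibrium p* = 13, q* = 8.
The ceiling of 18 is above the equilibrium price 13, so it is not binding; the market clears at p* = 13, q* = 8.
Since the control does not bind, no trades are prevented and deadweight loss is zero.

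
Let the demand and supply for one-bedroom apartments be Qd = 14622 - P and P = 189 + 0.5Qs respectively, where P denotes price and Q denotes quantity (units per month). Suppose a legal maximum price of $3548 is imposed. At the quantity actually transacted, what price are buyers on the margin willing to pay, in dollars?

Rearranging supply gives Qs = 2P - 378. Setting quantity demanded equal to quantity supplied, 14622 - P = 2P - 378, gives P* = 5000 and Q* = 9622.
The ceiling of 3548 is below the equilibrium price 5000, so it binds.
At P = 3548: Qd = 14622 - 3548 = 11074 and Qs = 2·3548 - 378 = 6718.
Only 6718 units reach the market. On the demand curve, the marginal buyer's willingness to pay at Q = 6718 is (14622 - 6718) = 7904.

7904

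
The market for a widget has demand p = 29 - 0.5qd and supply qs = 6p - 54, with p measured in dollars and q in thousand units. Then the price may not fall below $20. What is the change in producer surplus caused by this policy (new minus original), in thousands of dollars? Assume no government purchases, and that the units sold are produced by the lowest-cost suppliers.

96

Rearranging demand gives qd = 58 - 2p. Equilibrium: 58 - 2p = 6p - 54, so 112 = 8p and p* = 14, q* = 30.
Because the floor (20) lies above the market-clearing price, it is binding.
At p = 20: qd = 58 - 2·20 = 18 and qs = 6·20 - 54 = 66.
Producer surplus without the control is ½ · (14 - 9) · 30 = 75.
With the floor, 18 units are sold at 20. The supply price at q = 18 is 12, so PS = ½ · [(20 - 9) + (20 - 12)] · 18 = 171.
Change in producer surplus = 171 - 75 = 96.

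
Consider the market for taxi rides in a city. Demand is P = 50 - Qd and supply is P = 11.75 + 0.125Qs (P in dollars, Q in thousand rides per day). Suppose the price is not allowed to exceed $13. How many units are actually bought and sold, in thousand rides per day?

10

Rearranging demand gives Qd = 50 - P; rearranging supply gives Qs = 8P - 94. Setting quantity demanded equal to quantity supplied, 50 - P = 8P - 94, gives P* = 16 and Q* = 34.
Because the ceiling (13) lies below the market-clearing price, it is binding.
At P = 13: Qd = 50 - 13 = 37 and Qs = 8·13 - 94 = 10.
The quantity actually transacted is the short side, supply: 10.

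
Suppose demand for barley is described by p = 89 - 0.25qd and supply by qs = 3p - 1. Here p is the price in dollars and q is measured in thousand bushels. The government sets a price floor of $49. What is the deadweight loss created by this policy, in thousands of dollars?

0

Rearranging demand gives qd = 356 - 4p. Equilibrium: 356 - 4p = 3p - 1, so 357 = 7p and p* = 51, q* = 152.
The floor of 49 is below the equilibrium price 51, so it is not binding; the market clears at p* = 51, q* = 152.
Since the control does not bind, no trades are prevented and deadweight loss is zero.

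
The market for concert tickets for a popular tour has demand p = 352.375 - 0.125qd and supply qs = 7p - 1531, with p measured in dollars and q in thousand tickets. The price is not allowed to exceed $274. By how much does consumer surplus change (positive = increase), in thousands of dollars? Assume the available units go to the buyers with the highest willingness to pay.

Rearranging demand gives qd = 2819 - 8p. Equilibrium: 2819 - 8p = 7p - 1531, so 4350 = 15p and p* = 290, q* = 499.
Since 274 < 290, the ceiling is binding.
At p = 274: qd = 2819 - 8·274 = 627 and qs = 7·274 - 1531 = 387.
Consumer surplus without the control is ½ · (352.375 - 290) · 499 = 15562.5625.
With the ceiling, 387 units are sold at 274 (assume they go to the highest-value buyers). The demand price at q = 387 is 304, so CS = ½ · [(352.375 - 274) + (304 - 274)] · 387 = 20970.5625.
Change in consumer surplus = 20970.5625 - 15562.5625 = 5408.

5408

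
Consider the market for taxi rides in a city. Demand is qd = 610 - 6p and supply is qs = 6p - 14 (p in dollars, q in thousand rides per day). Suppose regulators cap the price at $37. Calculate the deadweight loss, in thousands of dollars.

1350

Without the control the market clears where 610 - 6p = 6p - 14, i.e. p* = 52 and q* = 298.
Since 37 < 52, the ceiling is binding.
At p = 37: qd = 610 - 6·37 = 388 and qs = 6·37 - 14 = 208.
Quantity traded falls to 208. At q = 208 the demand price is (610 - 208)/6 = 67 and the supply price is (14 + 208)/6 = 37.
Deadweight loss = ½ · (67 - 37) · (298 - 208) = ½ · 30 · 90 = 1350.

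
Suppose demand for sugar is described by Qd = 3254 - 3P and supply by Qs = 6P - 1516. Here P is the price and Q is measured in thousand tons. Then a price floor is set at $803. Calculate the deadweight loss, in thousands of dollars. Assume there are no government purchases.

Without the control the market clears where 3254 - 3P = 6P - 1516, i.e. P* = 530 and Q* = 1664.
Because the floor (803) lies above the market-clearing price, it is binding.
At P = 803: Qd = 3254 - 3·803 = 845 and Qs = 6·803 - 1516 = 3302.
Quantity traded falls to 845. At Q = 845 the demand price is (3254 - 845)/3 = 803 and the supply price is (1516 + 845)/6 = 393.5.
Deadweight loss = ½ · (803 - 393.5) · (1664 - 845) = ½ · 409.5 · 819 = 167690.25.

167690.25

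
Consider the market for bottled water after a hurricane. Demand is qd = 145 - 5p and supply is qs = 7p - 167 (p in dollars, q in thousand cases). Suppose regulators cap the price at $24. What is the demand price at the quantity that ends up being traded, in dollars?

Without the control the market clears where 145 - 5p = 7p - 167, i.e. p* = 26 and q* = 15.
The ceiling of 24 is below the equilibrium price 26, so it binds.
At p = 24: qd = 145 - 5·24 = 25 and qs = 7·24 - 167 = 1.
Only 1 units reach the market. On the demand curve, the marginal buyer's willingness to pay at q = 1 is (145 - 1)/5 = 28.8.

28.8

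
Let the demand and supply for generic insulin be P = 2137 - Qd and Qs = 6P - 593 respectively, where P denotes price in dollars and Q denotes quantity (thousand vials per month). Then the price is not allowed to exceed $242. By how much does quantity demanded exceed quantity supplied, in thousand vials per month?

Rearranging demand gives Qd = 2137 - P. Without the control the market clears where 2137 - P = 6P - 593, i.e. P* = 390 and Q* = 1747.
Because the ceiling (242) lies below the market-clearing price, it is binding.
At P = 242: Qd = 2137 - 242 = 1895 and Qs = 6·242 - 593 = 859.
Shortage = Qd - Qs = 1895 - 859 = 1036.

1036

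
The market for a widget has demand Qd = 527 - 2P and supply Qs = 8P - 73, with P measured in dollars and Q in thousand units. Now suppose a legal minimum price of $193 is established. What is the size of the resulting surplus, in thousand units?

1330

In a free market, 527 - 2P = 8P - 73 gives the equilibrium P* = 60, Q* = 407.
Because the floor (193) lies above the market-clearing price, it is binding.
At P = 193: Qd = 527 - 2·193 = 141 and Qs = 8·193 - 73 = 1471.
Surplus = Qs - Qd = 1471 - 141 = 1330.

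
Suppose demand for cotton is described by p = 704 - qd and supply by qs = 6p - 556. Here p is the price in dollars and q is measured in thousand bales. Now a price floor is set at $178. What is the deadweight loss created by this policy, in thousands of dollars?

0

Rearranging demand gives qd = 704 - p. In a free market, 704 - p = 6p - 556 gives the equilibrium p* = 180, q* = 524.
Since 178 is below p* = 180, the floor does not bind and the free-market outcome prevails.
Since the control does not bind, no trades are prevented and deadweight loss is zero.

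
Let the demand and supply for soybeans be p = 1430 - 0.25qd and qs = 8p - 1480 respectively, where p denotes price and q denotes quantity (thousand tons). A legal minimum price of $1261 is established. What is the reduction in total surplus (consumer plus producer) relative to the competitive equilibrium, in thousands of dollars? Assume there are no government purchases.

Rearranging demand gives qd = 5720 - 4p. Setting quantity demanded equal to quantity supplied, 5720 - 4p = 8p - 1480, gives p* = 600 and q* = 3320.
The floor of 1261 is above the equilibrium price 600, so it binds.
At p = 1261: qd = 5720 - 4·1261 = 676 and qs = 8·1261 - 1480 = 8608.
Quantity traded falls to 676. At q = 676 the demand price is (5720 - 676)/4 = 1261 and the supply price is (1480 + 676)/8 = 269.5.
Deadweight loss = ½ · (1261 - 269.5) · (3320 - 676) = ½ · 991.5 · 2644 = 1310763.

1310763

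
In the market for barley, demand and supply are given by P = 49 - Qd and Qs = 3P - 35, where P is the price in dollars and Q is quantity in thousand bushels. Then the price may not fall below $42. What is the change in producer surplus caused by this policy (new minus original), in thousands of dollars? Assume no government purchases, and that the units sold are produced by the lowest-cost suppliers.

Rearranging demand gives Qd = 49 - P. In a free market, 49 - P = 3P - 35 gives the equilibrium P* = 21, Q* = 28.
Because the floor (42) lies above the market-clearing price, it is binding.
At P = 42: Qd = 49 - 42 = 7 and Qs = 3·42 - 35 = 91.
Producer surplus without the control is ½ · (21 - 35/3) · 28 = 392/3.
With the floor, 7 units are sold at 42. The supply price at Q = 7 is 14, so PS = ½ · [(42 - 35/3) + (42 - 14)] · 7 = 1225/6.
Change in producer surplus = 1225/6 - 392/3 = 73.5.

73.5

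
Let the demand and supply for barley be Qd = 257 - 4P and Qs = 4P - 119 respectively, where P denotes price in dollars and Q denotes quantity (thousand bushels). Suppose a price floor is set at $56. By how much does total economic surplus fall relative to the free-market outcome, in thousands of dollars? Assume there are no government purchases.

324

Setting quantity demanded equal to quantity supplied, 257 - 4P = 4P - 119, gives P* = 47 and Q* = 69.
The floor of 56 is above the equilibrium price 47, so it binds.
At P = 56: Qd = 257 - 4·56 = 33 and Qs = 4·56 - 119 = 105.
Quantity traded falls to 33. At Q = 33 the demand price is (257 - 33)/4 = 56 and the supply price is (119 + 33)/4 = 38.
Deadweight loss = ½ · (56 - 38) · (69 - 33) = ½ · 18 · 36 = 324.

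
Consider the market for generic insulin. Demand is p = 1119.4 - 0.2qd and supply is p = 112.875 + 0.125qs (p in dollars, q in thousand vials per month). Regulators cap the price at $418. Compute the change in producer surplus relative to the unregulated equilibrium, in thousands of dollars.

-227058

Rearranging demand gives qd = 5597 - 5p; rearranging supply gives qs = 8p - 903. Without the control the market clears where 5597 - 5p = 8p - 903, i.e. p* = 500 and q* = 3097.
Since 418 < 500, the ceiling is binding.
At p = 418: qd = 5597 - 5·418 = 3507 and qs = 8·418 - 903 = 2441.
Producer surplus without the control is ½ · (500 - 112.875) · 3097 = 599463.0625.
With the ceiling, producers sell 2441 units at 418, so PS = ½ · (418 - 112.875) · 2441 = 372405.0625.
Change in producer surplus = 372405.0625 - 599463.0625 = -227058.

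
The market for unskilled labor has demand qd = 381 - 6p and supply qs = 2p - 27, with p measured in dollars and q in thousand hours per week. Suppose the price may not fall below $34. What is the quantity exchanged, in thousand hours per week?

75

Without the control the market clears where 381 - 6p = 2p - 27, i.e. p* = 51 and q* = 75.
The floor of 34 is below the equilibrium price 51, so it is not binding; the market clears at p* = 51, q* = 75.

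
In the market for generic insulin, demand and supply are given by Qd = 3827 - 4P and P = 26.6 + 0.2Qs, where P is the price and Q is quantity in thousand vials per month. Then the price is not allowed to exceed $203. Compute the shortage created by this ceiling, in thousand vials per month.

Rearranging supply gives Qs = 5P - 133. Without the control the market clears where 3827 - 4P = 5P - 133, i.e. P* = 440 and Q* = 2067.
Since 203 < 440, the ceiling is binding.
At P = 203: Qd = 3827 - 4·203 = 3015 and Qs = 5·203 - 133 = 882.
Shortage = Qd - Qs = 3015 - 882 = 2133.

2133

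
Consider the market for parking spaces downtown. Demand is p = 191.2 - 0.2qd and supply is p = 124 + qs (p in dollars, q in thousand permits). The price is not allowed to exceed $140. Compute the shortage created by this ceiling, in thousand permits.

240

Rearranging demand gives qd = 956 - 5p; rearranging supply gives qs = p - 124. In a free market, 956 - 5p = p - 124 gives the equilibrium p* = 180, q* = 56.
The ceiling of 140 is below the equilibrium price 180, so it binds.
At p = 140: qd = 956 - 5·140 = 256 and qs = 140 - 124 = 16.
Shortage = qd - qs = 256 - 16 = 240.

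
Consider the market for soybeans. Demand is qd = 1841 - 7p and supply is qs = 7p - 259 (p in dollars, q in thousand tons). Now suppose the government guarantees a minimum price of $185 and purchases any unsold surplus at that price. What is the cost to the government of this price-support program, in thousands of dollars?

In a free market, 1841 - 7p = 7p - 259 gives the equilibrium p* = 150, q* = 791.
The floor of 185 is above the equilibrium price 150, so it binds.
At p = 185: qd = 1841 - 7·185 = 546 and qs = 7·185 - 259 = 1036.
Surplus = qs - qd = 490.
Government expenditure = surplus × support price = 490 × 185 = 90650.

90650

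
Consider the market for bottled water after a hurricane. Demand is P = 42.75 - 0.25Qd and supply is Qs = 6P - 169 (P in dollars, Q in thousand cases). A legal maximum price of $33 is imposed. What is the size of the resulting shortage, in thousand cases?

Rearranging demand gives Qd = 171 - 4P. Setting quantity demanded equal to quantity supplied, 171 - 4P = 6P - 169, gives P* = 34 and Q* = 35.
Because the ceiling (33) lies below the market-clearing price, it is binding.
At P = 33: Qd = 171 - 4·33 = 39 and Qs = 6·33 - 169 = 29.
Shortage = Qd - Qs = 39 - 29 = 10.

10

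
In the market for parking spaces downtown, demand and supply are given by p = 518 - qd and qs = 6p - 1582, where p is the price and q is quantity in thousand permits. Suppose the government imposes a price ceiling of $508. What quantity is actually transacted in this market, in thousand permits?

Rearranging demand gives qd = 518 - p. Setting quantity demanded equal to quantity supplied, 518 - p = 6p - 1582, gives p* = 300 and q* = 218.
The ceiling of 508 is above the equilibrium price 300, so it is not binding; the market clears at p* = 300, q* = 218.

218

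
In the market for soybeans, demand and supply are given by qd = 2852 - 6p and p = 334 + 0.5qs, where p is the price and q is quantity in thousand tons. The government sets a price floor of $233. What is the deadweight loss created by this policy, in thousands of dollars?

Rearranging supply gives qs = 2p - 668. Without the control the market clears where 2852 - 6p = 2p - 668, i.e. p* = 440 and q* = 212.
The floor of 233 is below the equilibrium price 440, so it is not binding; the market clears at p* = 440, q* = 212.
Since the control does not bind, no trades are prevented and deadweight loss is zero.

0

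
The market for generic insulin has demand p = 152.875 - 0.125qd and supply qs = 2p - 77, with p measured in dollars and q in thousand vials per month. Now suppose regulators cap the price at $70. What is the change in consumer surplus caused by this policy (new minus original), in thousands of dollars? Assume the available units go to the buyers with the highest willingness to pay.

2880

Rearranging demand gives qd = 1223 - 8p. Equilibrium: 1223 - 8p = 2p - 77, so 1300 = 10p and p* = 130, q* = 183.
The ceiling of 70 is below the equilibrium price 130, so it binds.
At p = 70: qd = 1223 - 8·70 = 663 and qs = 2·70 - 77 = 63.
Consumer surplus without the control is ½ · (152.875 - 130) · 183 = 2093.0625.
With the ceiling, 63 units are sold at 70 (assume they go to the highest-value buyers). The demand price at q = 63 is 145, so CS = ½ · [(152.875 - 70) + (145 - 70)] · 63 = 4973.0625.
Change in consumer surplus = 4973.0625 - 2093.0625 = 2880.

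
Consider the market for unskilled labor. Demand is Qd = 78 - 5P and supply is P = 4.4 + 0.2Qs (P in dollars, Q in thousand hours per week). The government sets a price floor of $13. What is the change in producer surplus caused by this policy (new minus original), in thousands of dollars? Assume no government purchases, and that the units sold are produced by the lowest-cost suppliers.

16.5

Rearranging supply gives Qs = 5P - 22. Setting quantity demanded equal to quantity supplied, 78 - 5P = 5P - 22, gives P* = 10 and Q* = 28.
The floor of 13 is above the equilibrium price 10, so it binds.
At P = 13: Qd = 78 - 5·13 = 13 and Qs = 5·13 - 22 = 43.
Producer surplus without the control is ½ · (10 - 4.4) · 28 = 78.4.
With the floor, 13 units are sold at 13. The supply price at Q = 13 is 7, so PS = ½ · [(13 - 4.4) + (13 - 7)] · 13 = 94.9.
Change in producer surplus = 94.9 - 78.4 = 16.5.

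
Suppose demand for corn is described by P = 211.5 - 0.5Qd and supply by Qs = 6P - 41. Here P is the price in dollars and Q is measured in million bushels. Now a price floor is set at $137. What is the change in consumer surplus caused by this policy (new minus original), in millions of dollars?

Rearranging demand gives Qd = 423 - 2P. Setting quantity demanded equal to quantity supplied, 423 - 2P = 6P - 41, gives P* = 58 and Q* = 307.
Because the floor (137) lies above the market-clearing price, it is binding.
At P = 137: Qd = 423 - 2·137 = 149 and Qs = 6·137 - 41 = 781.
Consumer surplus without the control is ½ · (211.5 - 58) · 307 = 23562.25.
With the floor, consumers buy 149 units at 137, so CS = ½ · (211.5 - 137) · 149 = 5550.25.
Change in consumer surplus = 5550.25 - 23562.25 = -18012.

-18012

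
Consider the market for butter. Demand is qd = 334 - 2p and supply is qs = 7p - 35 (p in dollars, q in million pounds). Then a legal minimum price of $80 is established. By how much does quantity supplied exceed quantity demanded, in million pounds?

Without the control the market clears where 334 - 2p = 7p - 35, i.e. p* = 41 and q* = 252.
Because the floor (80) lies above the market-clearing price, it is binding.
At p = 80: qd = 334 - 2·80 = 174 and qs = 7·80 - 35 = 525.
Surplus = qs - qd = 525 - 174 = 351.

351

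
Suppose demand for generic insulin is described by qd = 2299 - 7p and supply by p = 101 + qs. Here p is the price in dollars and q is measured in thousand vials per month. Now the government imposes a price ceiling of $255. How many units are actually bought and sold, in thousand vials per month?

154

Rearranging supply gives qs = p - 101. Setting quantity demanded equal to quantity supplied, 2299 - 7p = p - 101, gives p* = 300 and q* = 199.
Because the ceiling (255) lies below the market-clearing price, it is binding.
At p = 255: qd = 2299 - 7·255 = 514 and qs = 255 - 101 = 154.
The quantity actually transacted is the short side, supply: 154.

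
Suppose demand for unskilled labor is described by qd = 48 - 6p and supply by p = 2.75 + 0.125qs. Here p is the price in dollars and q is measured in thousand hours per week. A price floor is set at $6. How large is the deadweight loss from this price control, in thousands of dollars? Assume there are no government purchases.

Rearranging supply gives qs = 8p - 22. Setting quantity demanded equal to quantity supplied, 48 - 6p = 8p - 22, gives p* = 5 and q* = 18.
The floor of 6 is above the equilibrium price 5, so it binds.
At p = 6: qd = 48 - 6·6 = 12 and qs = 8·6 - 22 = 26.
Quantity traded falls to 12. At q = 12 the demand price is (48 - 12)/6 = 6 and the supply price is (22 + 12)/8 = 4.25.
Deadweight loss = ½ · (6 - 4.25) · (18 - 12) = ½ · 1.75 · 6 = 5.25.

5.25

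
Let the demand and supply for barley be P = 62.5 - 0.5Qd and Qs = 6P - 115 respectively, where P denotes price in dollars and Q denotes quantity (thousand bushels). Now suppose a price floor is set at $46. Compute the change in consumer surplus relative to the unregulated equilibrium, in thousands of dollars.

-784

Rearranging demand gives Qd = 125 - 2P. In a free market, 125 - 2P = 6P - 115 gives the equilibrium P* = 30, Q* = 65.
Because the floor (46) lies above the market-clearing price, it is binding.
At P = 46: Qd = 125 - 2·46 = 33 and Qs = 6·46 - 115 = 161.
Consumer surplus without the control is ½ · (62.5 - 30) · 65 = 1056.25.
With the floor, consumers buy 33 units at 46, so CS = ½ · (62.5 - 46) · 33 = 272.25.
Change in consumer surplus = 272.25 - 1056.25 = -784.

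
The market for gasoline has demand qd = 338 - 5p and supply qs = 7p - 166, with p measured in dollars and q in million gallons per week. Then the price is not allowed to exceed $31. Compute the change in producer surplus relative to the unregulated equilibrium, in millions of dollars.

Equilibrium: 338 - 5p = 7p - 166, so 504 = 12p and p* = 42, q* = 128.
The ceiling of 31 is below the equilibrium price 42, so it binds.
At p = 31: qd = 338 - 5·31 = 183 and qs = 7·31 - 166 = 51.
Producer surplus without the control is ½ · (42 - 166/7) · 128 = 8192/7.
With the ceiling, producers sell 51 units at 31, so PS = ½ · (31 - 166/7) · 51 = 2601/14.
Change in producer surplus = 2601/14 - 8192/7 = -984.5.

-984.5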